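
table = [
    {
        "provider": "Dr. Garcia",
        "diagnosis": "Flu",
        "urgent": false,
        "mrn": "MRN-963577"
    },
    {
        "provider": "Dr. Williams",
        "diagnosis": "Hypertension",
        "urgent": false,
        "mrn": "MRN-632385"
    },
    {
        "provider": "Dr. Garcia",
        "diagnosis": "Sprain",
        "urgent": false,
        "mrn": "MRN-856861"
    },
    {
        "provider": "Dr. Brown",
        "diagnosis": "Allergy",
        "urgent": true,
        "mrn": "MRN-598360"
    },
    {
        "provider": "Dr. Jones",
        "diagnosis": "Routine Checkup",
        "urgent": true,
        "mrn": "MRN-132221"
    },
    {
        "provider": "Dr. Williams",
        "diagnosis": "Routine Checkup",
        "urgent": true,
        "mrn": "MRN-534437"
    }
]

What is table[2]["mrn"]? "MRN-856861"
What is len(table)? 6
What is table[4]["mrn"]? "MRN-132221"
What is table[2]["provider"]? "Dr. Garcia"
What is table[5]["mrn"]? "MRN-534437"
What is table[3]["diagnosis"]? "Allergy"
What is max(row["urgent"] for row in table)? True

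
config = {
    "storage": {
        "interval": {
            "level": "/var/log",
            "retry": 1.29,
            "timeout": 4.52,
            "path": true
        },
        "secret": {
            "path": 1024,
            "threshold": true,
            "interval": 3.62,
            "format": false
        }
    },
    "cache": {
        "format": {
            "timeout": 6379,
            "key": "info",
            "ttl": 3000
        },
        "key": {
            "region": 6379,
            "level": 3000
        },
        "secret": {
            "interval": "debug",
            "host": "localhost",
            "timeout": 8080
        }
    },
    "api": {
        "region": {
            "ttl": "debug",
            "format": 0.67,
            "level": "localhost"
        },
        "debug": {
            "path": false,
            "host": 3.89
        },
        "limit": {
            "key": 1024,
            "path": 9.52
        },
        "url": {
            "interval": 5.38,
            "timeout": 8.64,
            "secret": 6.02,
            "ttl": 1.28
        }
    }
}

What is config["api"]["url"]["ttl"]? 1.28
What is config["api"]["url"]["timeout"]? 8.64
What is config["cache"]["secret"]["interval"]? "debug"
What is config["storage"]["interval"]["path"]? True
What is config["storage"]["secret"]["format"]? False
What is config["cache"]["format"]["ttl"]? 3000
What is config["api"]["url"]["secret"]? 6.02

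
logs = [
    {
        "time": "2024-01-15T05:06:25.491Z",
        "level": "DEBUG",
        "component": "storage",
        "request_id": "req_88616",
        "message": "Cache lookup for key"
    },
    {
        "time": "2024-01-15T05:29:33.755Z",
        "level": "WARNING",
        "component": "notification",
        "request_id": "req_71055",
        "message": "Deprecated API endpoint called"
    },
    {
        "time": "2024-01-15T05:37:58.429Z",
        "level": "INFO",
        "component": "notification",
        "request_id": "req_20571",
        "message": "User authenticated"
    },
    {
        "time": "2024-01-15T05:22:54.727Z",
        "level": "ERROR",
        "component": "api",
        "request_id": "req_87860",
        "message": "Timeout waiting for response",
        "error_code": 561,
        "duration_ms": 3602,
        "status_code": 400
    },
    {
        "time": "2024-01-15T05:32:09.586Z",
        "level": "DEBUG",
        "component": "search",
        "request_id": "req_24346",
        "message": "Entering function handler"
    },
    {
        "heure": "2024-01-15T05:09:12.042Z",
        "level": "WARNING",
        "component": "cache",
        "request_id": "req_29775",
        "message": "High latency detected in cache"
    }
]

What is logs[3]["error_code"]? 561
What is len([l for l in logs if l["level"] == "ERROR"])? 1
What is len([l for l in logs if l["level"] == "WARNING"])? 2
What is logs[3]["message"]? "Timeout waiting for response"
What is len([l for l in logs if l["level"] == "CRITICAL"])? 0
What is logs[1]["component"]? "notification"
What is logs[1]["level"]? "WARNING"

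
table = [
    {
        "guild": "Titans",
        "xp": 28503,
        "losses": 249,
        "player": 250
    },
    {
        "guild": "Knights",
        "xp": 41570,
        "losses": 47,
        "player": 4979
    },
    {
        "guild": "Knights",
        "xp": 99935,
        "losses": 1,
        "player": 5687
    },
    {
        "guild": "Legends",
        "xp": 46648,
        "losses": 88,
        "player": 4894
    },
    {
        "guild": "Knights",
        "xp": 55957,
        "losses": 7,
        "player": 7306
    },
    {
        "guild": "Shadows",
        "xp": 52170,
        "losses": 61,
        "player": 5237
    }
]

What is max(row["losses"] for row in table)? 249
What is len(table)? 6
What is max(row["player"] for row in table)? 7306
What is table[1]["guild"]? "Knights"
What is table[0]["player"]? 250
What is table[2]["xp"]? 99935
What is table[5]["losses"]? 61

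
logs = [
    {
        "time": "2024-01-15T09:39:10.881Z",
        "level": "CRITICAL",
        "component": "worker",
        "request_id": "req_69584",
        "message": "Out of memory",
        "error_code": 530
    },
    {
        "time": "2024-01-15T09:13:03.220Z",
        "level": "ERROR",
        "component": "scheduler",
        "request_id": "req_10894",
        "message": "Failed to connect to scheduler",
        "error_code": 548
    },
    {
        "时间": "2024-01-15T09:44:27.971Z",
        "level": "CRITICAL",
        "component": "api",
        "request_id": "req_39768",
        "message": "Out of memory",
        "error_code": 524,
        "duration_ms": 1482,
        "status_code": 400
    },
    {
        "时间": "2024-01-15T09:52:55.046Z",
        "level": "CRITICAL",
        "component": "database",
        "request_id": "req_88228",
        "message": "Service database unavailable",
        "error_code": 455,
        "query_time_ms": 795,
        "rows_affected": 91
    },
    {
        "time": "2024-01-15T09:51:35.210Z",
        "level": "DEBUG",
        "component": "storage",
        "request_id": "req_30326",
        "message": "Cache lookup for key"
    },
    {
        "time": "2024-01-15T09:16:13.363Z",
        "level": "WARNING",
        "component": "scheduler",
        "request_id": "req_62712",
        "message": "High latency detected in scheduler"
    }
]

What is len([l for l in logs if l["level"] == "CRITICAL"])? 3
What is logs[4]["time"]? "2024-01-15T09:51:35.210Z"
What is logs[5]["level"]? "WARNING"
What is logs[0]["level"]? "CRITICAL"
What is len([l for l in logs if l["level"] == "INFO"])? 0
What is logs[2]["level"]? "CRITICAL"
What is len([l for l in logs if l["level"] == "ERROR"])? 1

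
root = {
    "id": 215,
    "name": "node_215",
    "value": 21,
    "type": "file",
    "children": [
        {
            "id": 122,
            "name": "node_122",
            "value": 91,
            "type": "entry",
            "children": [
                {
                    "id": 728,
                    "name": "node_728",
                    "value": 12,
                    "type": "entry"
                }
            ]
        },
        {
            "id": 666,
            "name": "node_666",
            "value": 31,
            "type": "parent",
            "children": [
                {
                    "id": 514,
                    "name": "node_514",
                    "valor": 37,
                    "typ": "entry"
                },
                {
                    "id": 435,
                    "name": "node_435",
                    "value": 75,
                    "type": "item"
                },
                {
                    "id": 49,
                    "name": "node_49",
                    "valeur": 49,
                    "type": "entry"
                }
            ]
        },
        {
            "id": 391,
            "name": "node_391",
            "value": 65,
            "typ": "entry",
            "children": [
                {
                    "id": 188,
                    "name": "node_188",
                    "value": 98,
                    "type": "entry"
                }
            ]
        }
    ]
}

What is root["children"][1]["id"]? 666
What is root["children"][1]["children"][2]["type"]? "entry"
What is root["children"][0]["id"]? 122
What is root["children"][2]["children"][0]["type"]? "entry"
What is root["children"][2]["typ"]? "entry"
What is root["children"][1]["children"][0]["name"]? "node_514"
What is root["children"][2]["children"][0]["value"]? 98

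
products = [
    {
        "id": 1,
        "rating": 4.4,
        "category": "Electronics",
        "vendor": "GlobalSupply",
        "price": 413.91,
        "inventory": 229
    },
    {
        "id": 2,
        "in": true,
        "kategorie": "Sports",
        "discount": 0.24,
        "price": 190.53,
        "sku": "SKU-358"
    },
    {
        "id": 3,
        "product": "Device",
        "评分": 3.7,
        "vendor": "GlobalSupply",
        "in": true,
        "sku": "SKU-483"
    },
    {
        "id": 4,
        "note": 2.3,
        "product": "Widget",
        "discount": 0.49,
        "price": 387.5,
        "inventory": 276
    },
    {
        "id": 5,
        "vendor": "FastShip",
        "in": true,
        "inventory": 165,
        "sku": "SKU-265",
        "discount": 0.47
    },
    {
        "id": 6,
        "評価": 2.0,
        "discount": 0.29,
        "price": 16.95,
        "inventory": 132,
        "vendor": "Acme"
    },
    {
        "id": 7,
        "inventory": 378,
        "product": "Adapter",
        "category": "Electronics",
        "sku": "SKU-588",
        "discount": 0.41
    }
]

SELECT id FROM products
[1, 2, 3, 4, 5, 6, 7]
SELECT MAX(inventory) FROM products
378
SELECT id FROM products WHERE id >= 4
[4, 5, 6, 7]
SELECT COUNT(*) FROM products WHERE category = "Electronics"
2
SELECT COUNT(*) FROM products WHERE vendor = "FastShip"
1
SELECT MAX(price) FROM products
413.91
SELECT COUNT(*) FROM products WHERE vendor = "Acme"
1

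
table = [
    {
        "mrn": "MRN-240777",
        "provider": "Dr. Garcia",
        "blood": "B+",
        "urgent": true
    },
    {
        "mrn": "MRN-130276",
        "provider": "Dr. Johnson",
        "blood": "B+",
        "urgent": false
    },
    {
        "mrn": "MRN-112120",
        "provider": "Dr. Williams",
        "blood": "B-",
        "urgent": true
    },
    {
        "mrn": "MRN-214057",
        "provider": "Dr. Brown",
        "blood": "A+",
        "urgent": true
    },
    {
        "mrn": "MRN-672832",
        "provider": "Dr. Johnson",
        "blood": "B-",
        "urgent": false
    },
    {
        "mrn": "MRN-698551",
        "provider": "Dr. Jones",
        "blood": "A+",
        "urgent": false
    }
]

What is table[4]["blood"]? "B-"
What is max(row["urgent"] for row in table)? True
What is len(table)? 6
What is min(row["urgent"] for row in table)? False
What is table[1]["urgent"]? False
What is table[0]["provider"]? "Dr. Garcia"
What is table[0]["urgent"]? True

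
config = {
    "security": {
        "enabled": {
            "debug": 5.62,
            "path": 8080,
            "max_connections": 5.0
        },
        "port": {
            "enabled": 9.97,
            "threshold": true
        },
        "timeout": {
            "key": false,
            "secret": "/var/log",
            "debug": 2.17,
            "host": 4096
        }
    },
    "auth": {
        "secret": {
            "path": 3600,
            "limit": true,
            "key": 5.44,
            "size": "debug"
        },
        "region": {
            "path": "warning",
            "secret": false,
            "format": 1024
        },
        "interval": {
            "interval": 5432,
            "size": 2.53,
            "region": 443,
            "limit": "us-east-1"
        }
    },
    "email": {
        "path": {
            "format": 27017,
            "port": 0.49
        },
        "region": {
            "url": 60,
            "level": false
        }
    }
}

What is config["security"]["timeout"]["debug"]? 2.17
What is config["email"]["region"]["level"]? False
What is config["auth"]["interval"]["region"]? 443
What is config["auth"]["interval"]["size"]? 2.53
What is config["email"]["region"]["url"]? 60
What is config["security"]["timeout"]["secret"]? "/var/log"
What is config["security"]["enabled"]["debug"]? 5.62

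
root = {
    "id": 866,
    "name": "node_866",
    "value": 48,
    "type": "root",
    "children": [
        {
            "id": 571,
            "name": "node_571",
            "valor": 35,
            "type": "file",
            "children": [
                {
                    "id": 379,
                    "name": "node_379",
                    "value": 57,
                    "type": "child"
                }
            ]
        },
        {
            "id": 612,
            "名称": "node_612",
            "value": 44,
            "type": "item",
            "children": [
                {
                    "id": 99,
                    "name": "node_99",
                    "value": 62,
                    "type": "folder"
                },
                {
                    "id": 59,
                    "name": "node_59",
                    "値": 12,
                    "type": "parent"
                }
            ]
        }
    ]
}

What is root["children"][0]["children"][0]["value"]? 57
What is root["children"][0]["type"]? "file"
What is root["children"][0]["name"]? "node_571"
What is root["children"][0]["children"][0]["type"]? "child"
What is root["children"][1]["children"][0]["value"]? 62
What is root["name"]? "node_866"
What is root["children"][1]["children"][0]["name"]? "node_99"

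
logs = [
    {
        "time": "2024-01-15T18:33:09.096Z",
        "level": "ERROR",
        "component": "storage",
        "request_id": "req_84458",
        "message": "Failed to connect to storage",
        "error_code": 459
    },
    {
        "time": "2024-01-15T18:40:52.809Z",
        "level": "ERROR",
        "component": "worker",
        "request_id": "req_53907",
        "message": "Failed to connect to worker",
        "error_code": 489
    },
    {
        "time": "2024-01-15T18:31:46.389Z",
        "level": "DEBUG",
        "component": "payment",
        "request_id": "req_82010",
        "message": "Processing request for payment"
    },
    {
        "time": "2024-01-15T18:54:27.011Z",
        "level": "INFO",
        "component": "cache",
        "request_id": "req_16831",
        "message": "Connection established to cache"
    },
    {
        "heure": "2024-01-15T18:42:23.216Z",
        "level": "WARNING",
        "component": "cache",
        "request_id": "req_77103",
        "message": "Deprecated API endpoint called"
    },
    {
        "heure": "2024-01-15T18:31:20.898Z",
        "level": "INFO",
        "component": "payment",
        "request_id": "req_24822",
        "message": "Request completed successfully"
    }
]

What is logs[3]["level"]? "INFO"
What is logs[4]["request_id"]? "req_77103"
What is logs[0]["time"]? "2024-01-15T18:33:09.096Z"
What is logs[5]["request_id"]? "req_24822"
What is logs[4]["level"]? "WARNING"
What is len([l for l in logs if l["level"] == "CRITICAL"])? 0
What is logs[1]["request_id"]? "req_53907"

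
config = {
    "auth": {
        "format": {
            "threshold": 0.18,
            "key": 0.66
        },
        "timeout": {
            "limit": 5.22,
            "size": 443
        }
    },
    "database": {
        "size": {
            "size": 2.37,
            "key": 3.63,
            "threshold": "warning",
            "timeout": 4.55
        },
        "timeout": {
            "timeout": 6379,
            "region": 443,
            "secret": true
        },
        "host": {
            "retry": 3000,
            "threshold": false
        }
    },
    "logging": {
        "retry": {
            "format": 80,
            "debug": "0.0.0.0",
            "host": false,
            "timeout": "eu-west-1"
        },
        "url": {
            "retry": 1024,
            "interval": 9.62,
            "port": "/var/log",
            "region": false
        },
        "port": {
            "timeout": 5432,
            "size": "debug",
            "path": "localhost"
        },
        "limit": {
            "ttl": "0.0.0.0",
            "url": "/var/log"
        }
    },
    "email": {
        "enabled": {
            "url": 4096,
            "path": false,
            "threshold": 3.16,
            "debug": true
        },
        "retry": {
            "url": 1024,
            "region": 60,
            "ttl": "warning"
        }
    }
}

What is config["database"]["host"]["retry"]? 3000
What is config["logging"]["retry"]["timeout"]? "eu-west-1"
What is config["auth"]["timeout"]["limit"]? 5.22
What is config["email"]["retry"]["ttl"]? "warning"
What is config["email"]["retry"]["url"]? 1024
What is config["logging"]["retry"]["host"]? False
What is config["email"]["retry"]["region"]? 60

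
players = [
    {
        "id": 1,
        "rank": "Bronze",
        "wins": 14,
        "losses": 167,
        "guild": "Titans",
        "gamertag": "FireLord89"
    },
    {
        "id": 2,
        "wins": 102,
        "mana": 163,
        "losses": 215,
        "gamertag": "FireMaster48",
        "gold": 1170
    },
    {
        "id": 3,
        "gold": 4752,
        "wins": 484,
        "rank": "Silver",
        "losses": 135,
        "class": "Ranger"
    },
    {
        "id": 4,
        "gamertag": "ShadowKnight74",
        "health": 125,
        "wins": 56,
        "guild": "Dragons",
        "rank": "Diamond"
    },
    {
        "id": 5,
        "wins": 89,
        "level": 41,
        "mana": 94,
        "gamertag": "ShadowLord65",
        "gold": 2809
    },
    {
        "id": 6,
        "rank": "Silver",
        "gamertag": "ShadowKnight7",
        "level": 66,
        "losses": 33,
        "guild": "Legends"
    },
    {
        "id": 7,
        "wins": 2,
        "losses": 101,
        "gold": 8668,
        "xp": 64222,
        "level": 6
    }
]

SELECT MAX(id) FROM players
7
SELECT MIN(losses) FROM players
33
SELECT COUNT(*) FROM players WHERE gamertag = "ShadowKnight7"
1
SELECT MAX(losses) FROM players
215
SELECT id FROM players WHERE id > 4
[5, 6, 7]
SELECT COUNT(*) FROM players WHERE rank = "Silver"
2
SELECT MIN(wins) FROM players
2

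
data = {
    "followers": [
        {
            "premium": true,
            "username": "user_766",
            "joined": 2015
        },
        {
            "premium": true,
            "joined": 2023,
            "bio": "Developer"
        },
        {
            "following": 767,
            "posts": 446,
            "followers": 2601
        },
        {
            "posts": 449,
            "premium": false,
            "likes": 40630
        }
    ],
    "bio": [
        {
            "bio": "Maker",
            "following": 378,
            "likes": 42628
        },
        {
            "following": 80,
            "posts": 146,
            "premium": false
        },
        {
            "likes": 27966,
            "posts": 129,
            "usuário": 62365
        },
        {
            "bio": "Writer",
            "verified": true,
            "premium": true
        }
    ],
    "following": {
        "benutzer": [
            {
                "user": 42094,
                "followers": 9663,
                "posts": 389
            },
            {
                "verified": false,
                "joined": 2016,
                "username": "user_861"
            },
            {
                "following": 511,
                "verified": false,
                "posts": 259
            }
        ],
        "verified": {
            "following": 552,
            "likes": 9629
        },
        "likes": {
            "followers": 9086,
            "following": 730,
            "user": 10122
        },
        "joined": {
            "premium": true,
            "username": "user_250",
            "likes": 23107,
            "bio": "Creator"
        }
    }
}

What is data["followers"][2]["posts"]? 446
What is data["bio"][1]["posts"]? 146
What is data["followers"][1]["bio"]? "Developer"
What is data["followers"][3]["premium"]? False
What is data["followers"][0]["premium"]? True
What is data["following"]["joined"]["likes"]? 23107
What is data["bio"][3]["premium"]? True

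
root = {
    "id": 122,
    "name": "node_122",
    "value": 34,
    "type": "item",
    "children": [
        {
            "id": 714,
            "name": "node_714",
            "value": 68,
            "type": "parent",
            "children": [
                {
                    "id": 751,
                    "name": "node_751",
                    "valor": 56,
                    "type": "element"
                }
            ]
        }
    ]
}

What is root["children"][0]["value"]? 68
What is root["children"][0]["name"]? "node_714"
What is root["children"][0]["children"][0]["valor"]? 56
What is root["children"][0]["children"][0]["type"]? "element"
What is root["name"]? "node_122"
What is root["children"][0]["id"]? 714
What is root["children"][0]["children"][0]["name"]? "node_751"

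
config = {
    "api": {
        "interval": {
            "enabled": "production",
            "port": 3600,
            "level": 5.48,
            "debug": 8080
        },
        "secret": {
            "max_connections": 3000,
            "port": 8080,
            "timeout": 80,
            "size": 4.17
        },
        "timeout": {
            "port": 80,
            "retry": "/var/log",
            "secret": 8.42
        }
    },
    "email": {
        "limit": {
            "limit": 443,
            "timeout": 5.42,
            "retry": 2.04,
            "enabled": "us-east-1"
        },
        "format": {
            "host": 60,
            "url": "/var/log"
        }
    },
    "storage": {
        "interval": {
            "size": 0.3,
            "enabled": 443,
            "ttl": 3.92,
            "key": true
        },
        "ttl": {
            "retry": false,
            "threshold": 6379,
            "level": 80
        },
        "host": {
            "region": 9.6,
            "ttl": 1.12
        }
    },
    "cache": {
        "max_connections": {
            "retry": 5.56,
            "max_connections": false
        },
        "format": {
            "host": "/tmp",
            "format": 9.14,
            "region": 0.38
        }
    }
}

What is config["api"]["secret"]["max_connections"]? 3000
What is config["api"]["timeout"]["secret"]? 8.42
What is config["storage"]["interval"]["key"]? True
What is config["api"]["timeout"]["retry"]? "/var/log"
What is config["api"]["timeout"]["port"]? 80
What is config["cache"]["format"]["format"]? 9.14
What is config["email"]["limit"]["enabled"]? "us-east-1"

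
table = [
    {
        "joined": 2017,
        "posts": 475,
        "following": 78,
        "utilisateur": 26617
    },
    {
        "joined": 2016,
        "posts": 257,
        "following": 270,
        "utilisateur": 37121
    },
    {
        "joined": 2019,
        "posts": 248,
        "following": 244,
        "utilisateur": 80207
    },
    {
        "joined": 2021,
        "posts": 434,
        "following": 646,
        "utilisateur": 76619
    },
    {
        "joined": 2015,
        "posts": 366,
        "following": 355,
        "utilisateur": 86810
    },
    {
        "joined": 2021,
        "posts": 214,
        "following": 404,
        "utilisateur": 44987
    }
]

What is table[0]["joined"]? 2017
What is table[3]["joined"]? 2021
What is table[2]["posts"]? 248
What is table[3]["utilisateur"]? 76619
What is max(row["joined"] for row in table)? 2021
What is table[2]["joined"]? 2019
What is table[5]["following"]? 404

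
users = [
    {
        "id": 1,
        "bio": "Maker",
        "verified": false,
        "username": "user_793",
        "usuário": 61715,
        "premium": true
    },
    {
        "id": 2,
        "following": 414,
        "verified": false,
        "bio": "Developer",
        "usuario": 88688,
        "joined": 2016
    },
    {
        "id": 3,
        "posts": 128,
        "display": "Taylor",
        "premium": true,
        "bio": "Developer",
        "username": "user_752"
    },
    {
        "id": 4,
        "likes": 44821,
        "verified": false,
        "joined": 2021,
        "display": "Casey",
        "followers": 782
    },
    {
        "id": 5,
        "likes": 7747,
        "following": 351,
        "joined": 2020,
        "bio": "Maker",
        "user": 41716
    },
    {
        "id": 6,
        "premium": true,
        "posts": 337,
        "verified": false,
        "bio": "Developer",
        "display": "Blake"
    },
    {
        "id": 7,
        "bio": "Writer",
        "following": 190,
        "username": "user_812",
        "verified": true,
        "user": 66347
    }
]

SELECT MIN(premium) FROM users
True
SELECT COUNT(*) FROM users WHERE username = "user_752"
1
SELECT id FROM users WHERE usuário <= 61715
[1]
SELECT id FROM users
[1, 2, 3, 4, 5, 6, 7]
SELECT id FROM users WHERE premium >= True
[1, 3, 6]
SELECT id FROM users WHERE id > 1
[2, 3, 4, 5, 6, 7]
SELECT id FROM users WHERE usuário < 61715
[]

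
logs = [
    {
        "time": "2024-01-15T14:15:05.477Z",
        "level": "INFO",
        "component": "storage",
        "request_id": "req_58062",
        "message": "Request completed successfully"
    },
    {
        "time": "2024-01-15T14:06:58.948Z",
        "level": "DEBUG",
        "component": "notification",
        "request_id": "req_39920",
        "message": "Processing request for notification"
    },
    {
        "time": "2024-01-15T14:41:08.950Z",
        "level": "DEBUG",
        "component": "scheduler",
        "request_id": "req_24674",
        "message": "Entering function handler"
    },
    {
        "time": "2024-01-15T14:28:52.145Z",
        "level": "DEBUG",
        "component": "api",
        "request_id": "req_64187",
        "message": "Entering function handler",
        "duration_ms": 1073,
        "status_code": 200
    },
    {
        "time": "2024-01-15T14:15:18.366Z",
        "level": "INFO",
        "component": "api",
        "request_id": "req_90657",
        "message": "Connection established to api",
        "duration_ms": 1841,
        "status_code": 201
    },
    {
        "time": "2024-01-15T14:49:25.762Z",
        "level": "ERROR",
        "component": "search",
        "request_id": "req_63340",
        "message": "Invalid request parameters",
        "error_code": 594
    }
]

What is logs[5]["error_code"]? 594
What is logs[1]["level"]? "DEBUG"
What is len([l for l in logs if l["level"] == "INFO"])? 2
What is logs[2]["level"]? "DEBUG"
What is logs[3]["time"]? "2024-01-15T14:28:52.145Z"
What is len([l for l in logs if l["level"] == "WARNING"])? 0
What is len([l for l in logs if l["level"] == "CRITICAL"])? 0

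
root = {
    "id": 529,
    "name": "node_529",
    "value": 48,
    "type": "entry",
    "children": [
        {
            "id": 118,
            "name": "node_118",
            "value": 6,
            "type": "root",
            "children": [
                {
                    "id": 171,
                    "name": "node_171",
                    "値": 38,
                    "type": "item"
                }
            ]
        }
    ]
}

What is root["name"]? "node_529"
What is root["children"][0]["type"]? "root"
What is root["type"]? "entry"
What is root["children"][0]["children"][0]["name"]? "node_171"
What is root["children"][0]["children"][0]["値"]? 38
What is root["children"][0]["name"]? "node_118"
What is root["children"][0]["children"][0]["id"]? 171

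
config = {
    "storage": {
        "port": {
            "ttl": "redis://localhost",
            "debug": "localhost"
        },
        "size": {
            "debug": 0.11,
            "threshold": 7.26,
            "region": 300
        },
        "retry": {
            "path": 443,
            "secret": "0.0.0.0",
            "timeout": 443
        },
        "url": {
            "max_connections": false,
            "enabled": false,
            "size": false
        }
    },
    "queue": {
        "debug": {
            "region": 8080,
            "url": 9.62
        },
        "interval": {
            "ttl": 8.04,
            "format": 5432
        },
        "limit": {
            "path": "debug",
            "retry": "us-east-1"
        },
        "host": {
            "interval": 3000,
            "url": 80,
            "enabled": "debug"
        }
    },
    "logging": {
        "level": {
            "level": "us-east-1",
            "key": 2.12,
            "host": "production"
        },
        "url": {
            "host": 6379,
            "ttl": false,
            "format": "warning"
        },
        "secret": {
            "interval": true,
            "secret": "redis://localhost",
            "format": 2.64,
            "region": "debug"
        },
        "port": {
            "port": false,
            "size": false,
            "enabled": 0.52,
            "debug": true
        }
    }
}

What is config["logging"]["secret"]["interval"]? True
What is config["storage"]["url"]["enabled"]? False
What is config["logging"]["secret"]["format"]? 2.64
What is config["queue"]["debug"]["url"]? 9.62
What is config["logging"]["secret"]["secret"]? "redis://localhost"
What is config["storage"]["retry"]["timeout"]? 443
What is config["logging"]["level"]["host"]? "production"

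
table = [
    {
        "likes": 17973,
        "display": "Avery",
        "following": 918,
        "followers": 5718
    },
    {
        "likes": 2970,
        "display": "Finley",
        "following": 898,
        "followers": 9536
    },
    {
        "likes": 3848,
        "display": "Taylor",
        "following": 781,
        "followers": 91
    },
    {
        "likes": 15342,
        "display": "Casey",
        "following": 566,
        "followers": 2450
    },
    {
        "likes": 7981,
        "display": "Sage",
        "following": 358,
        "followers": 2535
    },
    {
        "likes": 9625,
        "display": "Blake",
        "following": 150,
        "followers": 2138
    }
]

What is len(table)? 6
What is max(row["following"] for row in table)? 918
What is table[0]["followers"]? 5718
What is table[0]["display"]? "Avery"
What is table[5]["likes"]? 9625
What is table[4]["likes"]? 7981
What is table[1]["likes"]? 2970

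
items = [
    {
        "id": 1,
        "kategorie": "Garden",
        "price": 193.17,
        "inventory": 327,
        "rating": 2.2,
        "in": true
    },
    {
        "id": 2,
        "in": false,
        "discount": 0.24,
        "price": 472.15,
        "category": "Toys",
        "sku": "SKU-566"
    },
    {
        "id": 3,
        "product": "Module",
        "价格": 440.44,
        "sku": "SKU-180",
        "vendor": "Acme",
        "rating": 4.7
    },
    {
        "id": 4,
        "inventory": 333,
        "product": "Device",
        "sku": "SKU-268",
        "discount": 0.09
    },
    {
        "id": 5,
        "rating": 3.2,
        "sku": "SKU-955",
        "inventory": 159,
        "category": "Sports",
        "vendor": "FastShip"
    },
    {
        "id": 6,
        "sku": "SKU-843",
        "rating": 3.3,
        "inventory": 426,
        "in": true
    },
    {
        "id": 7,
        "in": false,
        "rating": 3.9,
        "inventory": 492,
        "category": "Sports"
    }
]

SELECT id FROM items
[1, 2, 3, 4, 5, 6, 7]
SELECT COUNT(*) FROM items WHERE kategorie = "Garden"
1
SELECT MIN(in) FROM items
False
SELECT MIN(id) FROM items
1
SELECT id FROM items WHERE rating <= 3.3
[1, 5, 6]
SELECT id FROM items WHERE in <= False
[2, 7]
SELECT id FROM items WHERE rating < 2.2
[]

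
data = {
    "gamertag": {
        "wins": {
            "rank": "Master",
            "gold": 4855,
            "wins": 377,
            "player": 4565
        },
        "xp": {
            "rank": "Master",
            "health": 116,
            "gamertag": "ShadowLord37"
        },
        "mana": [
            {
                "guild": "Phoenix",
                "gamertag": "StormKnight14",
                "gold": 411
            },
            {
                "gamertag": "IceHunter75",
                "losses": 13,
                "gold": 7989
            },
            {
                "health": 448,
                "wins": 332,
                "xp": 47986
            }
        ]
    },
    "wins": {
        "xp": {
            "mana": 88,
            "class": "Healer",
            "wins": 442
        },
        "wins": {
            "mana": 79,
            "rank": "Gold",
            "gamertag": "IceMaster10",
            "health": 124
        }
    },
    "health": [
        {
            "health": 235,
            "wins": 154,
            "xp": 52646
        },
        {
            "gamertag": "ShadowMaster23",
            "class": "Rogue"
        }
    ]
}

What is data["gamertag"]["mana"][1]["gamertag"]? "IceHunter75"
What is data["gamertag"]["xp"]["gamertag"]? "ShadowLord37"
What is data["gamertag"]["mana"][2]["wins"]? 332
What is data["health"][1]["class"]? "Rogue"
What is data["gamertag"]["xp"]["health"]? 116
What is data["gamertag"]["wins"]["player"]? 4565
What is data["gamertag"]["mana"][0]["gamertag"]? "StormKnight14"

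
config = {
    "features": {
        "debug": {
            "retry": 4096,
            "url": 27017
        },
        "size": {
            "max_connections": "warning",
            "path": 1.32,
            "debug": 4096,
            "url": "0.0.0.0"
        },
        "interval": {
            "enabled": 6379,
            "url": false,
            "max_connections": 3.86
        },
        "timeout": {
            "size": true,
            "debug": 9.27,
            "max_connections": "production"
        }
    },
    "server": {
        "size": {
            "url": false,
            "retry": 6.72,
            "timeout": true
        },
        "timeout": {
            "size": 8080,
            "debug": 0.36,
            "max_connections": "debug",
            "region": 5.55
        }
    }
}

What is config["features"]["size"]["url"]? "0.0.0.0"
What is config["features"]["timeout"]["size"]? True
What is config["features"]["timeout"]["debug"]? 9.27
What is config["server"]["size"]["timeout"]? True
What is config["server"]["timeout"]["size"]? 8080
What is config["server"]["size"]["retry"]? 6.72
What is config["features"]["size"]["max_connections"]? "warning"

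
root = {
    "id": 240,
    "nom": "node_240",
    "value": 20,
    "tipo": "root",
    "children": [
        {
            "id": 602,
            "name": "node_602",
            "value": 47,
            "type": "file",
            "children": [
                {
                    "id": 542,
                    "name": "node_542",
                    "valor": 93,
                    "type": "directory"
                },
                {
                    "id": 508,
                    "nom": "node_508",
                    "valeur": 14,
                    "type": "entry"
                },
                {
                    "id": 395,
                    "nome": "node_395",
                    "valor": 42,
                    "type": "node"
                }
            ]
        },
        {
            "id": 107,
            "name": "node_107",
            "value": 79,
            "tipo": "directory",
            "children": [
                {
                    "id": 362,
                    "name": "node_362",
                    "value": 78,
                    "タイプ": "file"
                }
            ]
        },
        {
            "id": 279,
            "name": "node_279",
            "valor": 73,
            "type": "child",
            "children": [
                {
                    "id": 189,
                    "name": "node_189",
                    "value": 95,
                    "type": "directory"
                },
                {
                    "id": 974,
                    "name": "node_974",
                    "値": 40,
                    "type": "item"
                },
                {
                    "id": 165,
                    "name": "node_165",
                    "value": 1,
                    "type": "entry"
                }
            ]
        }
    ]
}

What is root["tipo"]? "root"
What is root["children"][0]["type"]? "file"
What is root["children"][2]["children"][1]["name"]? "node_974"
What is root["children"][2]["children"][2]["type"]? "entry"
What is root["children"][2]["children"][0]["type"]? "directory"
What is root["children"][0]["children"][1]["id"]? 508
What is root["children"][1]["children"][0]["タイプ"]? "file"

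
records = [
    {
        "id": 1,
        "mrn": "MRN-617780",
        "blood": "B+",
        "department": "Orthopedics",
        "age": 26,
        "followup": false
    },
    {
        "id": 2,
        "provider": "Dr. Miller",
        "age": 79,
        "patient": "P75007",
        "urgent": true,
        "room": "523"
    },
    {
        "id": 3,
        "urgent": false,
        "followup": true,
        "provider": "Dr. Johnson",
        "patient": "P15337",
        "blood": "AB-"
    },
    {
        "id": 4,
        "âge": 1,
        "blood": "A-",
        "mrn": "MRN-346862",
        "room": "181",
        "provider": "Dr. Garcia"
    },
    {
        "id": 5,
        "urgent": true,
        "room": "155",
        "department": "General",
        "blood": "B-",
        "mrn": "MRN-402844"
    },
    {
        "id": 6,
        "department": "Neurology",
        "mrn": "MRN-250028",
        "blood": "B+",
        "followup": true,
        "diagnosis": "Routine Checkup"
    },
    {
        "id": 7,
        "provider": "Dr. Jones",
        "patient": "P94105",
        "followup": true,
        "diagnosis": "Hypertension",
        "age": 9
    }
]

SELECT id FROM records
[1, 2, 3, 4, 5, 6, 7]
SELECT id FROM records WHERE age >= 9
[1, 2, 7]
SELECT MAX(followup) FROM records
True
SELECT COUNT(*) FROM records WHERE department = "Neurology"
1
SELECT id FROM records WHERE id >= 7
[7]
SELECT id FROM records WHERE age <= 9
[7]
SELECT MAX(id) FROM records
7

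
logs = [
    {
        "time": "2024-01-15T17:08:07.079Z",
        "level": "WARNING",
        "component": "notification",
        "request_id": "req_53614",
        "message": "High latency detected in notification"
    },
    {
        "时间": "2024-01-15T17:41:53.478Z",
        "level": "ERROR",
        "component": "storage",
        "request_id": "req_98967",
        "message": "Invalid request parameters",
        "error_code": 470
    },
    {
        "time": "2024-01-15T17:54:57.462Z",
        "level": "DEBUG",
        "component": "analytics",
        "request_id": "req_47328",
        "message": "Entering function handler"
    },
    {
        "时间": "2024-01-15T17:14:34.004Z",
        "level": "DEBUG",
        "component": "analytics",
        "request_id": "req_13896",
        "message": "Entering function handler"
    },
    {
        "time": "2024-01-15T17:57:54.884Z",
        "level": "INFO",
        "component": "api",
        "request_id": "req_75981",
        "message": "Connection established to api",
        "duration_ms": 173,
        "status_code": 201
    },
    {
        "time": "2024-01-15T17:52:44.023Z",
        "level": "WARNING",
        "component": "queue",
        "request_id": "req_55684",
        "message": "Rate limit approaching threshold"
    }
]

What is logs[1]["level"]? "ERROR"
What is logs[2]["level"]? "DEBUG"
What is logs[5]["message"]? "Rate limit approaching threshold"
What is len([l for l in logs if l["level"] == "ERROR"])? 1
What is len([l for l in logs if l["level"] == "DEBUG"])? 2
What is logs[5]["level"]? "WARNING"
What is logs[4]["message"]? "Connection established to api"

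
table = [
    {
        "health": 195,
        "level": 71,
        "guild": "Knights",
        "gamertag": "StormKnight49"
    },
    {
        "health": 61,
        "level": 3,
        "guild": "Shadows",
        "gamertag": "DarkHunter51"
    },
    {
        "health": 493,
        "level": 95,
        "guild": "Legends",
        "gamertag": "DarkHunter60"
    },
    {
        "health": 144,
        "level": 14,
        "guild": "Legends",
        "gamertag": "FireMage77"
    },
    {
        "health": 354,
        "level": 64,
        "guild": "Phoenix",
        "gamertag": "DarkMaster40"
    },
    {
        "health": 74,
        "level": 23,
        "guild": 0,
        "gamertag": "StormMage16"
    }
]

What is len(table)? 6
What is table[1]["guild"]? "Shadows"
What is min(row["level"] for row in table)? 3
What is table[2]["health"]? 493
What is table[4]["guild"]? "Phoenix"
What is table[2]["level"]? 95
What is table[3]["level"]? 14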